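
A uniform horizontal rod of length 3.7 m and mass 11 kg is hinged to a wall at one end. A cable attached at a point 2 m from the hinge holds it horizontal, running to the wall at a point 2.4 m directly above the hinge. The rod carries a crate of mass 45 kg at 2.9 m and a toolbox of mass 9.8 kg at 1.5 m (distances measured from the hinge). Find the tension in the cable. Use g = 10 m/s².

Choose the hinge as the axis so the unknown hinge reaction has zero arm there.
Beam weight: 11 × 10 = 110 N down at 1.85 m → arm 1.85 m, τ = 110 × 1.85 = 203.5 N·m clockwise.
Crate: 45 × 10 = 450 N down at 2.9 m → arm 2.9 m, τ = 450 × 2.9 = 1305 N·m clockwise.
Toolbox: 9.8 × 10 = 98 N down at 1.5 m → arm 1.5 m, τ = 98 × 1.5 = 147 N·m clockwise.
Total clockwise load moment = 1656 N·m.
The cable tension T acts at 2 m; only its component perpendicular to the rod, T sinθ, produces torque. sinθ = h/√(h²+d²) = 2.4/√(2.4²+2²) = 0.7682.
Setting net torque to zero: T × 2 × 0.7682 = 1656 → T = 1656 / 1.536 = 1080 N.

T ≈ 1080 N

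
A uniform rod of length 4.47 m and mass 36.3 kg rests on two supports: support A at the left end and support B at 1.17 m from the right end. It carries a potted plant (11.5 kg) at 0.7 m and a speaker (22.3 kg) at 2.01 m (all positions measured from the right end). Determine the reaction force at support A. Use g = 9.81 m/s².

Taking torques about support B:
Beam weight: 36.3 × 9.81 = 356.1 N down at 2.235 m → arm 1.065 m, τ = 356.1 × 1.065 = 379.2 N·m counterclockwise.
Potted plant: 11.5 × 9.81 = 112.8 N down at 0.7 m → arm 0.47 m, τ = 112.8 × 0.47 = 53.02 N·m clockwise.
Speaker: 22.3 × 9.81 = 218.8 N down at 2.01 m → arm 0.84 m, τ = 218.8 × 0.84 = 183.8 N·m counterclockwise.
Net load moment about support B = 510 N·m counterclockwise.
Reaction R at support A is upward at 4.47 m, arm 3.3 m → moment R × 3.3 clockwise.
Setting net torque to zero: R × 3.3 = 510 → R = 155 N.

R_A ≈ 155 N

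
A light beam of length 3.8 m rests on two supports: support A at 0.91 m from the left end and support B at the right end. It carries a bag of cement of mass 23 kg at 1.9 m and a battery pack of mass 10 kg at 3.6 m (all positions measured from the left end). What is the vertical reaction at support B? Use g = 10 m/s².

R_B ≈ 172 N

Choose support A as the axis so its reaction then has zero moment arm.
Bag of cement: 23 × 10 = 230 N down at 1.9 m → arm 0.99 m, τ = 230 × 0.99 = 227.7 N·m clockwise.
Battery pack: 10 × 10 = 100 N down at 3.6 m → arm 2.69 m, τ = 100 × 2.69 = 269 N·m clockwise.
Net load moment about support A = 496.7 N·m clockwise.
Reaction R at support B is upward at 3.8 m, arm 2.89 m → moment R × 2.89 counterclockwise.
Setting net torque to zero: R × 2.89 = 496.7 → R = 172 N.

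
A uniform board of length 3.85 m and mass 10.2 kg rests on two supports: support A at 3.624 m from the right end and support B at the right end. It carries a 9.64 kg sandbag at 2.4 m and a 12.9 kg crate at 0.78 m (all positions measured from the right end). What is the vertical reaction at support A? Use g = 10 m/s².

Sum moments about support B (its reaction then has zero moment arm).
Beam weight: 10.2 × 10 = 102 N down at 1.925 m → arm 1.925 m, τ = 102 × 1.925 = 196.3 N·m counterclockwise.
Sandbag: 9.64 × 10 = 96.4 N down at 2.4 m → arm 2.4 m, τ = 96.4 × 2.4 = 231.4 N·m counterclockwise.
Crate: 12.9 × 10 = 129 N down at 0.78 m → arm 0.78 m, τ = 129 × 0.78 = 100.6 N·m counterclockwise.
Net load moment about support B = 528.3 N·m counterclockwise.
Reaction R at support A is upward at 3.624 m, arm 3.624 m → moment R × 3.624 clockwise.
Στ = 0 ⇒ R × 3.624 = 528.3 ⇒ R = 146 N.

R_A ≈ 146 N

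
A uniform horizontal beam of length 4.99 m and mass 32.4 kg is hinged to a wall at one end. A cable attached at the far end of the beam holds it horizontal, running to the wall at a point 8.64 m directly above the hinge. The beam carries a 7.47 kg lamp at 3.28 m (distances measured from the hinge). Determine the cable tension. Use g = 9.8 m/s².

Taking torques about the hinge:
Beam weight: 32.4 × 9.8 = 317.5 N down at 2.495 m → arm 2.495 m, τ = 317.5 × 2.495 = 792.2 N·m clockwise.
Lamp: 7.47 × 9.8 = 73.21 N down at 3.28 m → arm 3.28 m, τ = 73.21 × 3.28 = 240.1 N·m clockwise.
Total clockwise load moment = 1032 N·m.
The cable tension T acts at 4.99 m; only its component perpendicular to the beam, T sinθ, produces torque. sinθ = h/√(h²+d²) = 8.64/√(8.64²+4.99²) = 0.866.
For rotational equilibrium, T × 4.99 × 0.866 = 1032, so T = 1032 / 4.321 = 239 N.

T ≈ 239 N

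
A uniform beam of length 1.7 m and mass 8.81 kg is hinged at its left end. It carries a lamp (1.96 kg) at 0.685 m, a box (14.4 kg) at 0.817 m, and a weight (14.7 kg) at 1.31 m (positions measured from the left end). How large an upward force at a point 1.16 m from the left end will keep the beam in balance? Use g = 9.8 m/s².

About the left end:
Beam weight: 8.81 × 9.8 = 86.34 N down at 0.85 m → arm 0.85 m, τ = 86.34 × 0.85 = 73.39 N·m clockwise.
Lamp: 1.96 × 9.8 = 19.21 N down at 0.685 m → arm 0.685 m, τ = 19.21 × 0.685 = 13.16 N·m clockwise.
Box: 14.4 × 9.8 = 141.1 N down at 0.817 m → arm 0.817 m, τ = 141.1 × 0.817 = 115.3 N·m clockwise.
Weight: 14.7 × 9.8 = 144.1 N down at 1.31 m → arm 1.31 m, τ = 144.1 × 1.31 = 188.8 N·m clockwise.
Net moment of the loads = 390.6 N·m clockwise.
The upward force F acts at a point 1.16 m from the left end, arm 1.16 m, giving F × 1.16 counterclockwise.
Στ = 0 ⇒ F × 1.16 = 390.6 ⇒ F = 390.6 / 1.16 = 337 N.

F ≈ 337 N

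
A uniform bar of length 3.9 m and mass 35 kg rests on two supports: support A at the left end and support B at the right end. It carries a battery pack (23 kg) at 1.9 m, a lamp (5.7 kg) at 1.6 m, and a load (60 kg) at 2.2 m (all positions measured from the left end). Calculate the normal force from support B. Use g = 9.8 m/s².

About support A:
Beam weight: 35 × 9.8 = 343 N down at 1.95 m → arm 1.95 m, τ = 343 × 1.95 = 668.9 N·m clockwise.
Battery pack: 23 × 9.8 = 225.4 N down at 1.9 m → arm 1.9 m, τ = 225.4 × 1.9 = 428.3 N·m clockwise.
Lamp: 5.7 × 9.8 = 55.86 N down at 1.6 m → arm 1.6 m, τ = 55.86 × 1.6 = 89.38 N·m clockwise.
Load: 60 × 9.8 = 588 N down at 2.2 m → arm 2.2 m, τ = 588 × 2.2 = 1294 N·m clockwise.
Net load moment about support A = 2481 N·m clockwise.
Reaction R at support B is upward at 3.9 m, arm 3.9 m → moment R × 3.9 counterclockwise.
For rotational equilibrium, R × 3.9 = 2481, so R = 636 N.

R_B ≈ 636 N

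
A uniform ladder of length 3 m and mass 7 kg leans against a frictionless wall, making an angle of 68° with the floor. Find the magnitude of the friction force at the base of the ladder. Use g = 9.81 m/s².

f ≈ 13.9 N

Choose the foot of the ladder as the axis so the floor normal and friction both act there and drop out.
Ladder weight 7×9.81 = 68.67 N acts at 1.5 m along the ladder; its horizontal arm is 1.5·cos68° = 0.5619 m → τ = 38.59 N·m clockwise.
Wall normal N acts horizontally at the top; its moment arm is the height L sinθ = 3·sin68° = 2.782 m, counterclockwise.
Στ = 0 ⇒ N × 2.782 = 38.59 ⇒ N = 13.9 N.
ΣFx = 0: friction at the foot balances the wall's push, so f = N_wall = 13.9 N.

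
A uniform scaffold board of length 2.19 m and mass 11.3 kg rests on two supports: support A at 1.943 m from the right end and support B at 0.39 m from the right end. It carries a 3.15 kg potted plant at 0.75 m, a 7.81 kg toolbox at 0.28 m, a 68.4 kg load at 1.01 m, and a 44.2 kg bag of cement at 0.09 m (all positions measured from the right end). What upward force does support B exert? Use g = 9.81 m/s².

R_B ≈ 1090 N

Take moments about support A.
Beam weight: 11.3 × 9.81 = 110.9 N down at 1.095 m → arm 0.848 m, τ = 110.9 × 0.848 = 94.04 N·m clockwise.
Potted plant: 3.15 × 9.81 = 30.9 N down at 0.75 m → arm 1.193 m, τ = 30.9 × 1.193 = 36.86 N·m clockwise.
Toolbox: 7.81 × 9.81 = 76.62 N down at 0.28 m → arm 1.663 m, τ = 76.62 × 1.663 = 127.4 N·m clockwise.
Load: 68.4 × 9.81 = 671 N down at 1.01 m → arm 0.933 m, τ = 671 × 0.933 = 626 N·m clockwise.
Bag of cement: 44.2 × 9.81 = 433.6 N down at 0.09 m → arm 1.853 m, τ = 433.6 × 1.853 = 803.5 N·m clockwise.
Net load moment about support A = 1688 N·m clockwise.
Reaction R at support B is upward at 0.39 m, arm 1.553 m → moment R × 1.553 counterclockwise.
For rotational equilibrium, R × 1.553 = 1688, so R = 1090 N.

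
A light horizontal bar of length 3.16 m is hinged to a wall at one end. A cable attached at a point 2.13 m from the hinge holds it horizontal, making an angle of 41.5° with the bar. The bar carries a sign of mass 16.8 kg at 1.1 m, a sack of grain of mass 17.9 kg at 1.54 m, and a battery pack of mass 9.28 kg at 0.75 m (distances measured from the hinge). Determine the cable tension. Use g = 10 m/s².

About the hinge:
Sign: 16.8 × 10 = 168 N down at 1.1 m → arm 1.1 m, τ = 168 × 1.1 = 184.8 N·m clockwise.
Sack of grain: 17.9 × 10 = 179 N down at 1.54 m → arm 1.54 m, τ = 179 × 1.54 = 275.7 N·m clockwise.
Battery pack: 9.28 × 10 = 92.8 N down at 0.75 m → arm 0.75 m, τ = 92.8 × 0.75 = 69.6 N·m clockwise.
Total clockwise load moment = 530.1 N·m.
The cable tension T acts at 2.13 m; only its component perpendicular to the bar, T sinθ, produces torque. sin 41.5° = 0.6626.
Στ = 0 ⇒ T × 2.13 × 0.6626 = 530.1 ⇒ T = 530.1 / 1.411 = 376 N.

T ≈ 376 N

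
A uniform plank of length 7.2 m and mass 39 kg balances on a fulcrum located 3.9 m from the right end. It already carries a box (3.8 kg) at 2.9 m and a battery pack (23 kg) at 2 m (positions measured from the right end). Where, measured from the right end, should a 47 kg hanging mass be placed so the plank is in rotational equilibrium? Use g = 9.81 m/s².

Choose the fulcrum (at 3.9 m from the right end) as the axis so the support reaction has zero arm there.
Beam weight: 39 × 9.81 = 382.6 N down at 3.6 m → arm 0.3 m, τ = 382.6 × 0.3 = 114.8 N·m clockwise.
Box: 3.8 × 9.81 = 37.28 N down at 2.9 m → arm 1 m, τ = 37.28 × 1 = 37.28 N·m clockwise.
Battery pack: 23 × 9.81 = 225.6 N down at 2 m → arm 1.9 m, τ = 225.6 × 1.9 = 428.6 N·m clockwise.
Net moment of existing loads = 580.7 N·m clockwise.
The hanging mass weighs 47 × 9.81 = 461.1 N and must supply an equal counterclockwise moment, so its lever arm about the fulcrum is 580.7 / 461.1 = 1.26 m.
That puts it at 3.9 + 1.26 = 5.16 m from the right end.

x ≈ 5.16 m from the right end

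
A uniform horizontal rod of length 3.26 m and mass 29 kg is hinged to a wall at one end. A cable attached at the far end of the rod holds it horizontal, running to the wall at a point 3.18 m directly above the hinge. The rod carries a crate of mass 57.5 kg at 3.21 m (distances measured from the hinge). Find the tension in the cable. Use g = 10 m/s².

Taking torques about the hinge:
Beam weight: 29 × 10 = 290 N down at 1.63 m → arm 1.63 m, τ = 290 × 1.63 = 472.7 N·m clockwise.
Crate: 57.5 × 10 = 575 N down at 3.21 m → arm 3.21 m, τ = 575 × 3.21 = 1846 N·m clockwise.
Total clockwise load moment = 2319 N·m.
The cable tension T acts at 3.26 m; only its component perpendicular to the rod, T sinθ, produces torque. sinθ = h/√(h²+d²) = 3.18/√(3.18²+3.26²) = 0.6983.
For rotational equilibrium, T × 3.26 × 0.6983 = 2319, so T = 2319 / 2.276 = 1020 N.

T ≈ 1020 N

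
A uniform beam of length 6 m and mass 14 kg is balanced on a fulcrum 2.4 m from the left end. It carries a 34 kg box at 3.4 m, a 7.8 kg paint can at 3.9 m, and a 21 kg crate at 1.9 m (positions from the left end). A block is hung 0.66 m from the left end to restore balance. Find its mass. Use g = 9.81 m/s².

m ≈ 25.1 kg

Taking torques about the fulcrum (at 2.4 m from the left end):
Beam weight: 14 × 9.81 = 137.3 N down at 3 m → arm 0.6 m, τ = 137.3 × 0.6 = 82.38 N·m clockwise.
Box: 34 × 9.81 = 333.5 N down at 3.4 m → arm 1 m, τ = 333.5 × 1 = 333.5 N·m clockwise.
Paint can: 7.8 × 9.81 = 76.52 N down at 3.9 m → arm 1.5 m, τ = 76.52 × 1.5 = 114.8 N·m clockwise.
Crate: 21 × 9.81 = 206 N down at 1.9 m → arm 0.5 m, τ = 206 × 0.5 = 103 N·m counterclockwise.
Net moment of known loads = 427.7 N·m clockwise.
An unknown mass m at 0.66 m has arm 1.74 m; its moment is m·g·1.74 counterclockwise.
Στ = 0 ⇒ m × 9.81 × 1.74 = 427.7 ⇒ m = 427.7 / (9.81 × 1.74) = 25.1 kg.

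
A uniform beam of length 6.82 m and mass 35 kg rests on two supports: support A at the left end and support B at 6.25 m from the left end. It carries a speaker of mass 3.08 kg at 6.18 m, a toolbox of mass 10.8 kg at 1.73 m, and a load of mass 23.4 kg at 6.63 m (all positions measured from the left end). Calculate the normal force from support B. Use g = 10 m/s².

R_B ≈ 500 N

Choose support A as the axis so its reaction then has zero moment arm.
Beam weight: 35 × 10 = 350 N down at 3.41 m → arm 3.41 m, τ = 350 × 3.41 = 1194 N·m clockwise.
Speaker: 3.08 × 10 = 30.8 N down at 6.18 m → arm 6.18 m, τ = 30.8 × 6.18 = 190.3 N·m clockwise.
Toolbox: 10.8 × 10 = 108 N down at 1.73 m → arm 1.73 m, τ = 108 × 1.73 = 186.8 N·m clockwise.
Load: 23.4 × 10 = 234 N down at 6.63 m → arm 6.63 m, τ = 234 × 6.63 = 1551 N·m clockwise.
Net load moment about support A = 3122 N·m clockwise.
Reaction R at support B is upward at 6.25 m, arm 6.25 m → moment R × 6.25 counterclockwise.
Balancing moments: R × 6.25 = 3122, giving R = 500 N.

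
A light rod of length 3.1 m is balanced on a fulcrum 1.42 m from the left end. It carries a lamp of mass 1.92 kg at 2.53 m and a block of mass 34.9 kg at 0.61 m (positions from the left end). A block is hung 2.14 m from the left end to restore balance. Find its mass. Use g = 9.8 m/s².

m ≈ 36.3 kg

Sum moments about the fulcrum (at 1.42 m from the left end) (the support reaction has zero arm there).
Lamp: 1.92 × 9.8 = 18.82 N down at 2.53 m → arm 1.11 m, τ = 18.82 × 1.11 = 20.89 N·m clockwise.
Block: 34.9 × 9.8 = 342 N down at 0.61 m → arm 0.81 m, τ = 342 × 0.81 = 277 N·m counterclockwise.
Net moment of known loads = 256.1 N·m counterclockwise.
An unknown mass m at 2.14 m has arm 0.72 m; its moment is m·g·0.72 clockwise.
Balancing moments: m × 9.8 × 0.72 = 256.1, giving m = 256.1 / (9.8 × 0.72) = 36.3 kg.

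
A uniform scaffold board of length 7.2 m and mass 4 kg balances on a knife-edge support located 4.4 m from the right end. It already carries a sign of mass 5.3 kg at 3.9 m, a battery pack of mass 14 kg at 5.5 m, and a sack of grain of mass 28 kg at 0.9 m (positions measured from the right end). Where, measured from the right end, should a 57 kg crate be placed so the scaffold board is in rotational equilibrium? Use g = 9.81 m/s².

Taking torques about the knife-edge support (at 4.4 m from the right end):
Beam weight: 4 × 9.81 = 39.24 N down at 3.6 m → arm 0.8 m, τ = 39.24 × 0.8 = 31.39 N·m clockwise.
Sign: 5.3 × 9.81 = 51.99 N down at 3.9 m → arm 0.5 m, τ = 51.99 × 0.5 = 26 N·m clockwise.
Battery pack: 14 × 9.81 = 137.3 N down at 5.5 m → arm 1.1 m, τ = 137.3 × 1.1 = 151 N·m counterclockwise.
Sack of grain: 28 × 9.81 = 274.7 N down at 0.9 m → arm 3.5 m, τ = 274.7 × 3.5 = 961.4 N·m clockwise.
Net moment of existing loads = 867.8 N·m clockwise.
The crate weighs 57 × 9.81 = 559.2 N and must supply an equal counterclockwise moment, so its lever arm about the knife-edge support is 867.8 / 559.2 = 1.55 m.
That puts it at 4.4 + 1.55 = 5.95 m from the right end.

x ≈ 5.95 m from the right end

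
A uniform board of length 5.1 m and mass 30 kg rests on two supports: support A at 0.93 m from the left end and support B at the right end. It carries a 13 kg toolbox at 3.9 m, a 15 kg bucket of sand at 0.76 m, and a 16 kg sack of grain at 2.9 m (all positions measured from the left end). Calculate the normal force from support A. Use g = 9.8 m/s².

R_A ≈ 452 N

Sum moments about support B (its reaction then has zero moment arm).
Beam weight: 30 × 9.8 = 294 N down at 2.55 m → arm 2.55 m, τ = 294 × 2.55 = 749.7 N·m counterclockwise.
Toolbox: 13 × 9.8 = 127.4 N down at 3.9 m → arm 1.2 m, τ = 127.4 × 1.2 = 152.9 N·m counterclockwise.
Bucket of sand: 15 × 9.8 = 147 N down at 0.76 m → arm 4.34 m, τ = 147 × 4.34 = 638 N·m counterclockwise.
Sack of grain: 16 × 9.8 = 156.8 N down at 2.9 m → arm 2.2 m, τ = 156.8 × 2.2 = 345 N·m counterclockwise.
Net load moment about support B = 1886 N·m counterclockwise.
Reaction R at support A is upward at 0.93 m, arm 4.17 m → moment R × 4.17 clockwise.
Setting net torque to zero: R × 4.17 = 1886 → R = 452 N.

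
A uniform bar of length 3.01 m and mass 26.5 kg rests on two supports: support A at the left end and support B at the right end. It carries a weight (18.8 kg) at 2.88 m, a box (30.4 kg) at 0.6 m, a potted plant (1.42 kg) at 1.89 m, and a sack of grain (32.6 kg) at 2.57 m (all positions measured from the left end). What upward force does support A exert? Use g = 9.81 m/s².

Take moments about support B.
Beam weight: 26.5 × 9.81 = 260 N down at 1.505 m → arm 1.505 m, τ = 260 × 1.505 = 391.3 N·m counterclockwise.
Weight: 18.8 × 9.81 = 184.4 N down at 2.88 m → arm 0.13 m, τ = 184.4 × 0.13 = 23.97 N·m counterclockwise.
Box: 30.4 × 9.81 = 298.2 N down at 0.6 m → arm 2.41 m, τ = 298.2 × 2.41 = 718.7 N·m counterclockwise.
Potted plant: 1.42 × 9.81 = 13.93 N down at 1.89 m → arm 1.12 m, τ = 13.93 × 1.12 = 15.6 N·m counterclockwise.
Sack of grain: 32.6 × 9.81 = 319.8 N down at 2.57 m → arm 0.44 m, τ = 319.8 × 0.44 = 140.7 N·m counterclockwise.
Net load moment about support B = 1290 N·m counterclockwise.
Reaction R at support A is upward at 0 m, arm 3.01 m → moment R × 3.01 clockwise.
For rotational equilibrium, R × 3.01 = 1290, so R = 429 N.

R_A ≈ 429 N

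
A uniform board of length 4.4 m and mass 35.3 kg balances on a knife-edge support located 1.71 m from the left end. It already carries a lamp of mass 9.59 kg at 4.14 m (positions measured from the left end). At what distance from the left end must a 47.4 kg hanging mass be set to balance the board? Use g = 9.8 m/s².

Taking torques about the knife-edge support (at 1.71 m from the left end):
Beam weight: 35.3 × 9.8 = 345.9 N down at 2.2 m → arm 0.49 m, τ = 345.9 × 0.49 = 169.5 N·m clockwise.
Lamp: 9.59 × 9.8 = 93.98 N down at 4.14 m → arm 2.43 m, τ = 93.98 × 2.43 = 228.4 N·m clockwise.
Net moment of existing loads = 397.9 N·m clockwise.
The hanging mass weighs 47.4 × 9.8 = 464.5 N and must supply an equal counterclockwise moment, so its lever arm about the knife-edge support is 397.9 / 464.5 = 0.857 m.
That puts it at 1.71 − 0.857 = 0.853 m from the left end.

x ≈ 0.853 m from the left end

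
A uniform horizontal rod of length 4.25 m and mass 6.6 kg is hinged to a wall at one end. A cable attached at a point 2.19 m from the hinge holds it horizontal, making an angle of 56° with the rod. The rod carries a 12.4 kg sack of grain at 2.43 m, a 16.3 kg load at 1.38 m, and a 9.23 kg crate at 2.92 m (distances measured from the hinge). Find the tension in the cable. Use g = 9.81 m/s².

T ≈ 506 N

Take moments about the hinge.
Beam weight: 6.6 × 9.81 = 64.75 N down at 2.125 m → arm 2.125 m, τ = 64.75 × 2.125 = 137.6 N·m clockwise.
Sack of grain: 12.4 × 9.81 = 121.6 N down at 2.43 m → arm 2.43 m, τ = 121.6 × 2.43 = 295.5 N·m clockwise.
Load: 16.3 × 9.81 = 159.9 N down at 1.38 m → arm 1.38 m, τ = 159.9 × 1.38 = 220.7 N·m clockwise.
Crate: 9.23 × 9.81 = 90.55 N down at 2.92 m → arm 2.92 m, τ = 90.55 × 2.92 = 264.4 N·m clockwise.
Total clockwise load moment = 918.2 N·m.
The cable tension T acts at 2.19 m; only its component perpendicular to the rod, T sinθ, produces torque. sin 56° = 0.829.
Balancing moments: T × 2.19 × 0.829 = 918.2, giving T = 918.2 / 1.816 = 506 N.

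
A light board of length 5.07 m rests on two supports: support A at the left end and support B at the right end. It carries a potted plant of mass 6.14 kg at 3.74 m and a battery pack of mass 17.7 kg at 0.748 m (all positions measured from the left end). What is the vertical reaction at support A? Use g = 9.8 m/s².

R_A ≈ 164 N

About support B:
Potted plant: 6.14 × 9.8 = 60.17 N down at 3.74 m → arm 1.33 m, τ = 60.17 × 1.33 = 80.03 N·m counterclockwise.
Battery pack: 17.7 × 9.8 = 173.5 N down at 0.748 m → arm 4.322 m, τ = 173.5 × 4.322 = 749.9 N·m counterclockwise.
Net load moment about support B = 829.9 N·m counterclockwise.
Reaction R at support A is upward at 0 m, arm 5.07 m → moment R × 5.07 clockwise.
Στ = 0 ⇒ R × 5.07 = 829.9 ⇒ R = 164 N.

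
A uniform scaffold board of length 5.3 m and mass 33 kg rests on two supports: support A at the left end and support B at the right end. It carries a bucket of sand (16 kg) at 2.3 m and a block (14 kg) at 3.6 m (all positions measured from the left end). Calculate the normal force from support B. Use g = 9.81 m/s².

Taking torques about support A:
Beam weight: 33 × 9.81 = 323.7 N down at 2.65 m → arm 2.65 m, τ = 323.7 × 2.65 = 857.8 N·m clockwise.
Bucket of sand: 16 × 9.81 = 157 N down at 2.3 m → arm 2.3 m, τ = 157 × 2.3 = 361.1 N·m clockwise.
Block: 14 × 9.81 = 137.3 N down at 3.6 m → arm 3.6 m, τ = 137.3 × 3.6 = 494.3 N·m clockwise.
Net load moment about support A = 1713 N·m clockwise.
Reaction R at support B is upward at 5.3 m, arm 5.3 m → moment R × 5.3 counterclockwise.
Στ = 0 ⇒ R × 5.3 = 1713 ⇒ R = 323 N.

R_B ≈ 323 N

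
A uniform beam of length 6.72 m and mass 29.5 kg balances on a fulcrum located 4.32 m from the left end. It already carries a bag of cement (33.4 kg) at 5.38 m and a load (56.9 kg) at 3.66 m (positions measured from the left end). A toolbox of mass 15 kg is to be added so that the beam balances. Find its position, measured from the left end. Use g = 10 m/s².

x ≈ 6.35 m from the left end

Taking torques about the fulcrum (at 4.32 m from the left end):
Beam weight: 29.5 × 10 = 295 N down at 3.36 m → arm 0.96 m, τ = 295 × 0.96 = 283.2 N·m counterclockwise.
Bag of cement: 33.4 × 10 = 334 N down at 5.38 m → arm 1.06 m, τ = 334 × 1.06 = 354 N·m clockwise.
Load: 56.9 × 10 = 569 N down at 3.66 m → arm 0.66 m, τ = 569 × 0.66 = 375.5 N·m counterclockwise.
Net moment of existing loads = 304.7 N·m counterclockwise.
The toolbox weighs 15 × 10 = 150 N and must supply an equal clockwise moment, so its lever arm about the fulcrum is 304.7 / 150 = 2.03 m.
That puts it at 4.32 + 2.03 = 6.35 m from the left end.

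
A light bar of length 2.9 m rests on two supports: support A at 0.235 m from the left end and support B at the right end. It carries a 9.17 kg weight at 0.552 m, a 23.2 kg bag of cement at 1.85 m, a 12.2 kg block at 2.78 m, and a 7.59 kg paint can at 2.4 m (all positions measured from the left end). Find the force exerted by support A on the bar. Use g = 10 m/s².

Choose support B as the axis so its reaction then has zero moment arm.
Weight: 9.17 × 10 = 91.7 N down at 0.552 m → arm 2.348 m, τ = 91.7 × 2.348 = 215.3 N·m counterclockwise.
Bag of cement: 23.2 × 10 = 232 N down at 1.85 m → arm 1.05 m, τ = 232 × 1.05 = 243.6 N·m counterclockwise.
Block: 12.2 × 10 = 122 N down at 2.78 m → arm 0.12 m, τ = 122 × 0.12 = 14.64 N·m counterclockwise.
Paint can: 7.59 × 10 = 75.9 N down at 2.4 m → arm 0.5 m, τ = 75.9 × 0.5 = 37.95 N·m counterclockwise.
Net load moment about support B = 511.5 N·m counterclockwise.
Reaction R at support A is upward at 0.235 m, arm 2.665 m → moment R × 2.665 clockwise.
Setting net torque to zero: R × 2.665 = 511.5 → R = 192 N.

R_A ≈ 192 N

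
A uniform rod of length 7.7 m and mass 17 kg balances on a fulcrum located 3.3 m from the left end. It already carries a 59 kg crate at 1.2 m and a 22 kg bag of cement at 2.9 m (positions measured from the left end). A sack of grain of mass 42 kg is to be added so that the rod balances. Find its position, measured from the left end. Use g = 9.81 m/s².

x ≈ 6.24 m from the left end

About the fulcrum (at 3.3 m from the left end):
Beam weight: 17 × 9.81 = 166.8 N down at 3.85 m → arm 0.55 m, τ = 166.8 × 0.55 = 91.74 N·m clockwise.
Crate: 59 × 9.81 = 578.8 N down at 1.2 m → arm 2.1 m, τ = 578.8 × 2.1 = 1215 N·m counterclockwise.
Bag of cement: 22 × 9.81 = 215.8 N down at 2.9 m → arm 0.4 m, τ = 215.8 × 0.4 = 86.32 N·m counterclockwise.
Net moment of existing loads = 1210 N·m counterclockwise.
The sack of grain weighs 42 × 9.81 = 412 N and must supply an equal clockwise moment, so its lever arm about the fulcrum is 1210 / 412 = 2.94 m.
That puts it at 3.3 + 2.94 = 6.24 m from the left end.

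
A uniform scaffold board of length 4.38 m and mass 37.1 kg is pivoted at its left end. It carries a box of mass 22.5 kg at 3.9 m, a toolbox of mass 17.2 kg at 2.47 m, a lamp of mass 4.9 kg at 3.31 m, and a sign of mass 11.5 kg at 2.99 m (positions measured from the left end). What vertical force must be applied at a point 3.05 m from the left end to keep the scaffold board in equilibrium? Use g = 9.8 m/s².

Choose the left end as the axis so the unknown pivot reaction has zero arm there.
Beam weight: 37.1 × 9.8 = 363.6 N down at 2.19 m → arm 2.19 m, τ = 363.6 × 2.19 = 796.3 N·m clockwise.
Box: 22.5 × 9.8 = 220.5 N down at 3.9 m → arm 3.9 m, τ = 220.5 × 3.9 = 859.9 N·m clockwise.
Toolbox: 17.2 × 9.8 = 168.6 N down at 2.47 m → arm 2.47 m, τ = 168.6 × 2.47 = 416.4 N·m clockwise.
Lamp: 4.9 × 9.8 = 48.02 N down at 3.31 m → arm 3.31 m, τ = 48.02 × 3.31 = 158.9 N·m clockwise.
Sign: 11.5 × 9.8 = 112.7 N down at 2.99 m → arm 2.99 m, τ = 112.7 × 2.99 = 337 N·m clockwise.
Net moment of the loads = 2568 N·m clockwise.
The upward force F acts at a point 3.05 m from the left end, arm 3.05 m, giving F × 3.05 counterclockwise.
Στ = 0 ⇒ F × 3.05 = 2568 ⇒ F = 2568 / 3.05 = 842 N.

F ≈ 842 N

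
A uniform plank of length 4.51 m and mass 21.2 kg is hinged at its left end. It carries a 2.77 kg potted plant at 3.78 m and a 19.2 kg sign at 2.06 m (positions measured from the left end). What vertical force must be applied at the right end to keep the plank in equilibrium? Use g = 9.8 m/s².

Sum moments about the left end (the unknown pivot reaction has zero arm there).
Beam weight: 21.2 × 9.8 = 207.8 N down at 2.255 m → arm 2.255 m, τ = 207.8 × 2.255 = 468.6 N·m clockwise.
Potted plant: 2.77 × 9.8 = 27.15 N down at 3.78 m → arm 3.78 m, τ = 27.15 × 3.78 = 102.6 N·m clockwise.
Sign: 19.2 × 9.8 = 188.2 N down at 2.06 m → arm 2.06 m, τ = 188.2 × 2.06 = 387.7 N·m clockwise.
Net moment of the loads = 958.9 N·m clockwise.
The upward force F acts at the right end, arm 4.51 m, giving F × 4.51 counterclockwise.
Στ = 0 ⇒ F × 4.51 = 958.9 ⇒ F = 958.9 / 4.51 = 213 N.

F ≈ 213 N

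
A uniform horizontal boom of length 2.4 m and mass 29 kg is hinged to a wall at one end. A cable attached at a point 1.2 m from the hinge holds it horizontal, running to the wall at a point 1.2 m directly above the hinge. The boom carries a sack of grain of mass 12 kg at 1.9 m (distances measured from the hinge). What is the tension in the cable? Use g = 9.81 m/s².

T ≈ 666 N

About the hinge:
Beam weight: 29 × 9.81 = 284.5 N down at 1.2 m → arm 1.2 m, τ = 284.5 × 1.2 = 341.4 N·m clockwise.
Sack of grain: 12 × 9.81 = 117.7 N down at 1.9 m → arm 1.9 m, τ = 117.7 × 1.9 = 223.6 N·m clockwise.
Total clockwise load moment = 565 N·m.
The cable tension T acts at 1.2 m; only its component perpendicular to the boom, T sinθ, produces torque. sinθ = h/√(h²+d²) = 1.2/√(1.2²+1.2²) = 0.7071.
Setting net torque to zero: T × 1.2 × 0.7071 = 565 → T = 565 / 0.8485 = 666 N.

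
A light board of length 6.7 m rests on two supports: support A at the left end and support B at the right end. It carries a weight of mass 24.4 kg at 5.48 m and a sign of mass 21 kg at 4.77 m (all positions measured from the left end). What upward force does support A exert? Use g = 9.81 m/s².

Choose support B as the axis so its reaction then has zero moment arm.
Weight: 24.4 × 9.81 = 239.4 N down at 5.48 m → arm 1.22 m, τ = 239.4 × 1.22 = 292.1 N·m counterclockwise.
Sign: 21 × 9.81 = 206 N down at 4.77 m → arm 1.93 m, τ = 206 × 1.93 = 397.6 N·m counterclockwise.
Net load moment about support B = 689.7 N·m counterclockwise.
Reaction R at support A is upward at 0 m, arm 6.7 m → moment R × 6.7 clockwise.
Στ = 0 ⇒ R × 6.7 = 689.7 ⇒ R = 103 N.

R_A ≈ 103 N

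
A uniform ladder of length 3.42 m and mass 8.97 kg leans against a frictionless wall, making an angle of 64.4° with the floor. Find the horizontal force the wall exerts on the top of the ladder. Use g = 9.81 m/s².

About the foot of the ladder:
Ladder weight 8.97×9.81 = 88 N acts at 1.71 m along the ladder; its horizontal arm is 1.71·cos64.4° = 0.7389 m → τ = 65.02 N·m clockwise.
Wall normal N acts horizontally at the top; its moment arm is the height L sinθ = 3.42·sin64.4° = 3.084 m, counterclockwise.
Balancing moments: N × 3.084 = 65.02, giving N = 21.1 N.

N_wall ≈ 21.1 N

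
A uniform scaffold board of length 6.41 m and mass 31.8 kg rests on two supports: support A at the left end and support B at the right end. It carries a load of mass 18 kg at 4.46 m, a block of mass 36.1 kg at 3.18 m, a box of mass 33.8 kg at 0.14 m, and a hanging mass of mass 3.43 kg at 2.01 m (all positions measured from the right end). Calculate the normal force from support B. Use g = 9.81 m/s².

R_B ≈ 736 N

Taking torques about support A:
Beam weight: 31.8 × 9.81 = 312 N down at 3.205 m → arm 3.205 m, τ = 312 × 3.205 = 1000 N·m clockwise.
Load: 18 × 9.81 = 176.6 N down at 4.46 m → arm 1.95 m, τ = 176.6 × 1.95 = 344.4 N·m clockwise.
Block: 36.1 × 9.81 = 354.1 N down at 3.18 m → arm 3.23 m, τ = 354.1 × 3.23 = 1144 N·m clockwise.
Box: 33.8 × 9.81 = 331.6 N down at 0.14 m → arm 6.27 m, τ = 331.6 × 6.27 = 2079 N·m clockwise.
Hanging mass: 3.43 × 9.81 = 33.65 N down at 2.01 m → arm 4.4 m, τ = 33.65 × 4.4 = 148.1 N·m clockwise.
Net load moment about support A = 4716 N·m clockwise.
Reaction R at support B is upward at 0 m, arm 6.41 m → moment R × 6.41 counterclockwise.
Setting net torque to zero: R × 6.41 = 4716 → R = 736 N.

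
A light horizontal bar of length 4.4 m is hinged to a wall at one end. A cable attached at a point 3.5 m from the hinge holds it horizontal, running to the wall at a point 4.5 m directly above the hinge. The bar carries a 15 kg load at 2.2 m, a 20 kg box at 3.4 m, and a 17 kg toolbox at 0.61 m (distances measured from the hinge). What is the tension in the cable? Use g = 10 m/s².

Take moments about the hinge.
Load: 15 × 10 = 150 N down at 2.2 m → arm 2.2 m, τ = 150 × 2.2 = 330 N·m clockwise.
Box: 20 × 10 = 200 N down at 3.4 m → arm 3.4 m, τ = 200 × 3.4 = 680 N·m clockwise.
Toolbox: 17 × 10 = 170 N down at 0.61 m → arm 0.61 m, τ = 170 × 0.61 = 103.7 N·m clockwise.
Total clockwise load moment = 1114 N·m.
The cable tension T acts at 3.5 m; only its component perpendicular to the bar, T sinθ, produces torque. sinθ = h/√(h²+d²) = 4.5/√(4.5²+3.5²) = 0.7894.
Balancing moments: T × 3.5 × 0.7894 = 1114, giving T = 1114 / 2.763 = 403 N.

T ≈ 403 N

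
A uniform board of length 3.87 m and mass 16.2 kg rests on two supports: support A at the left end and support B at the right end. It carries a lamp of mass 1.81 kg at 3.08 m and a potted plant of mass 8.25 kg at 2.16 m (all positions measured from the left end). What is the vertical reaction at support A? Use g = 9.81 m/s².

About support B:
Beam weight: 16.2 × 9.81 = 158.9 N down at 1.935 m → arm 1.935 m, τ = 158.9 × 1.935 = 307.5 N·m counterclockwise.
Lamp: 1.81 × 9.81 = 17.76 N down at 3.08 m → arm 0.79 m, τ = 17.76 × 0.79 = 14.03 N·m counterclockwise.
Potted plant: 8.25 × 9.81 = 80.93 N down at 2.16 m → arm 1.71 m, τ = 80.93 × 1.71 = 138.4 N·m counterclockwise.
Net load moment about support B = 459.9 N·m counterclockwise.
Reaction R at support A is upward at 0 m, arm 3.87 m → moment R × 3.87 clockwise.
Balancing moments: R × 3.87 = 459.9, giving R = 119 N.

R_A ≈ 119 N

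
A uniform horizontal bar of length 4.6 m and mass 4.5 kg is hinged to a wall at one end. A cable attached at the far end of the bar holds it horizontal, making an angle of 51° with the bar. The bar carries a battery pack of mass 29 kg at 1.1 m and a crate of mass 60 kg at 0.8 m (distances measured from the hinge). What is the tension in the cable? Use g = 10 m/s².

Taking torques about the hinge:
Beam weight: 4.5 × 10 = 45 N down at 2.3 m → arm 2.3 m, τ = 45 × 2.3 = 103.5 N·m clockwise.
Battery pack: 29 × 10 = 290 N down at 1.1 m → arm 1.1 m, τ = 290 × 1.1 = 319 N·m clockwise.
Crate: 60 × 10 = 600 N down at 0.8 m → arm 0.8 m, τ = 600 × 0.8 = 480 N·m clockwise.
Total clockwise load moment = 902.5 N·m.
The cable tension T acts at 4.6 m; only its component perpendicular to the bar, T sinθ, produces torque. sin 51° = 0.7771.
Setting net torque to zero: T × 4.6 × 0.7771 = 902.5 → T = 902.5 / 3.575 = 252 N.

T ≈ 252 N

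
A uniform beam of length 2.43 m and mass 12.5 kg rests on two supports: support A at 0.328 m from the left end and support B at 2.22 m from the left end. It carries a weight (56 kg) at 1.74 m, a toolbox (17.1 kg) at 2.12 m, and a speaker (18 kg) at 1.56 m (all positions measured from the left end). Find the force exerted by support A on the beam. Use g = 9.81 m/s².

R_A ≈ 275 N

Taking torques about support B:
Beam weight: 12.5 × 9.81 = 122.6 N down at 1.215 m → arm 1.005 m, τ = 122.6 × 1.005 = 123.2 N·m counterclockwise.
Weight: 56 × 9.81 = 549.4 N down at 1.74 m → arm 0.48 m, τ = 549.4 × 0.48 = 263.7 N·m counterclockwise.
Toolbox: 17.1 × 9.81 = 167.8 N down at 2.12 m → arm 0.1 m, τ = 167.8 × 0.1 = 16.78 N·m counterclockwise.
Speaker: 18 × 9.81 = 176.6 N down at 1.56 m → arm 0.66 m, τ = 176.6 × 0.66 = 116.6 N·m counterclockwise.
Net load moment about support B = 520.3 N·m counterclockwise.
Reaction R at support A is upward at 0.328 m, arm 1.892 m → moment R × 1.892 clockwise.
Στ = 0 ⇒ R × 1.892 = 520.3 ⇒ R = 275 N.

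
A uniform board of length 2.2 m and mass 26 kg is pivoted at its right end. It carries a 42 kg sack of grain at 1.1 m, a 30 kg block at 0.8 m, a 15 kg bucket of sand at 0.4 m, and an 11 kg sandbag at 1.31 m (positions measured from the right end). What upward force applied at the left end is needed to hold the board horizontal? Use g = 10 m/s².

Choose the right end as the axis so the unknown pivot reaction has zero arm there.
Beam weight: 26 × 10 = 260 N down at 1.1 m → arm 1.1 m, τ = 260 × 1.1 = 286 N·m counterclockwise.
Sack of grain: 42 × 10 = 420 N down at 1.1 m → arm 1.1 m, τ = 420 × 1.1 = 462 N·m counterclockwise.
Block: 30 × 10 = 300 N down at 0.8 m → arm 0.8 m, τ = 300 × 0.8 = 240 N·m counterclockwise.
Bucket of sand: 15 × 10 = 150 N down at 0.4 m → arm 0.4 m, τ = 150 × 0.4 = 60 N·m counterclockwise.
Sandbag: 11 × 10 = 110 N down at 1.31 m → arm 1.31 m, τ = 110 × 1.31 = 144.1 N·m counterclockwise.
Net moment of the loads = 1192 N·m counterclockwise.
The upward force F acts at the left end, arm 2.2 m, giving F × 2.2 clockwise.
Setting net torque to zero: F × 2.2 = 1192 → F = 1192 / 2.2 = 542 N.

F ≈ 542 N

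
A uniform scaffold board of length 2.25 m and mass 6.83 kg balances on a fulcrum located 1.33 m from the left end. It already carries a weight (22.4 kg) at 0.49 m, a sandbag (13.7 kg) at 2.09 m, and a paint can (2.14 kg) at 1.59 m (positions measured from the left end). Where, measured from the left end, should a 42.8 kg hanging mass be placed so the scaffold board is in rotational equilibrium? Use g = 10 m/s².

x ≈ 1.55 m from the left end

Sum moments about the fulcrum (at 1.33 m from the left end) (the support reaction has zero arm there).
Beam weight: 6.83 × 10 = 68.3 N down at 1.125 m → arm 0.205 m, τ = 68.3 × 0.205 = 14 N·m counterclockwise.
Weight: 22.4 × 10 = 224 N down at 0.49 m → arm 0.84 m, τ = 224 × 0.84 = 188.2 N·m counterclockwise.
Sandbag: 13.7 × 10 = 137 N down at 2.09 m → arm 0.76 m, τ = 137 × 0.76 = 104.1 N·m clockwise.
Paint can: 2.14 × 10 = 21.4 N down at 1.59 m → arm 0.26 m, τ = 21.4 × 0.26 = 5.564 N·m clockwise.
Net moment of existing loads = 92.54 N·m counterclockwise.
The hanging mass weighs 42.8 × 10 = 428 N and must supply an equal clockwise moment, so its lever arm about the fulcrum is 92.54 / 428 = 0.216 m.
That puts it at 1.33 + 0.216 = 1.55 m from the left end.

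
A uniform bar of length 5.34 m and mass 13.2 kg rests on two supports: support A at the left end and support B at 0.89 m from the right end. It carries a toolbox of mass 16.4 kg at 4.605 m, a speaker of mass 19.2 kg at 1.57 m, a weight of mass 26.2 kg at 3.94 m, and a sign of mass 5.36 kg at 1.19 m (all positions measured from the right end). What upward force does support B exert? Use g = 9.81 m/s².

About support A:
Beam weight: 13.2 × 9.81 = 129.5 N down at 2.67 m → arm 2.67 m, τ = 129.5 × 2.67 = 345.8 N·m clockwise.
Toolbox: 16.4 × 9.81 = 160.9 N down at 4.605 m → arm 0.735 m, τ = 160.9 × 0.735 = 118.3 N·m clockwise.
Speaker: 19.2 × 9.81 = 188.4 N down at 1.57 m → arm 3.77 m, τ = 188.4 × 3.77 = 710.3 N·m clockwise.
Weight: 26.2 × 9.81 = 257 N down at 3.94 m → arm 1.4 m, τ = 257 × 1.4 = 359.8 N·m clockwise.
Sign: 5.36 × 9.81 = 52.58 N down at 1.19 m → arm 4.15 m, τ = 52.58 × 4.15 = 218.2 N·m clockwise.
Net load moment about support A = 1752 N·m clockwise.
Reaction R at support B is upward at 0.89 m, arm 4.45 m → moment R × 4.45 counterclockwise.
Στ = 0 ⇒ R × 4.45 = 1752 ⇒ R = 394 N.

R_B ≈ 394 N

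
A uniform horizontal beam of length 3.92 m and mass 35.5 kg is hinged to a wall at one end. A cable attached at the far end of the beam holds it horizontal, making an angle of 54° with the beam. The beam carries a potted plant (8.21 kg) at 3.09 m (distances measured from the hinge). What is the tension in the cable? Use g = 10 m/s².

T ≈ 299 N

Sum moments about the hinge (the unknown hinge reaction has zero arm there).
Beam weight: 35.5 × 10 = 355 N down at 1.96 m → arm 1.96 m, τ = 355 × 1.96 = 695.8 N·m clockwise.
Potted plant: 8.21 × 10 = 82.1 N down at 3.09 m → arm 3.09 m, τ = 82.1 × 3.09 = 253.7 N·m clockwise.
Total clockwise load moment = 949.5 N·m.
The cable tension T acts at 3.92 m; only its component perpendicular to the beam, T sinθ, produces torque. sin 54° = 0.809.
For rotational equilibrium, T × 3.92 × 0.809 = 949.5, so T = 949.5 / 3.171 = 299 N.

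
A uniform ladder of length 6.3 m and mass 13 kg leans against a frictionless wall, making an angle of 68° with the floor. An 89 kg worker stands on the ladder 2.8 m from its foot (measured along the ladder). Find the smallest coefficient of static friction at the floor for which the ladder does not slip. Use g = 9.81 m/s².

μ_min ≈ 0.182

About the foot of the ladder:
Ladder weight 13×9.81 = 127.5 N acts at 3.15 m along the ladder; its horizontal arm is 3.15·cos68° = 1.18 m → τ = 150.4 N·m clockwise.
Worker: 89×9.81 = 873.1 N at 2.8 m → arm 1.049 m → τ = 915.9 N·m clockwise.
Wall normal N acts horizontally at the top; its moment arm is the height L sinθ = 6.3·sin68° = 5.841 m, counterclockwise.
Balancing moments: N × 5.841 = 1066, giving N = 182.5 N.
ΣFx = 0 ⇒ f = N_wall = 182.5 N. ΣFy = 0 ⇒ N_floor = 1001 N.
μ_min = f / N_floor = 182.5 / 1001 = 0.182.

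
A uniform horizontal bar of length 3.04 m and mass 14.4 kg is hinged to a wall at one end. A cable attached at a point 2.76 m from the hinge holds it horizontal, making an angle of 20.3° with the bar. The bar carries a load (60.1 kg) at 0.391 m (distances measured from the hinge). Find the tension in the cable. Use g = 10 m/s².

T ≈ 474 N

Taking torques about the hinge:
Beam weight: 14.4 × 10 = 144 N down at 1.52 m → arm 1.52 m, τ = 144 × 1.52 = 218.9 N·m clockwise.
Load: 60.1 × 10 = 601 N down at 0.391 m → arm 0.391 m, τ = 601 × 0.391 = 235 N·m clockwise.
Total clockwise load moment = 453.9 N·m.
The cable tension T acts at 2.76 m; only its component perpendicular to the bar, T sinθ, produces torque. sin 20.3° = 0.3469.
Balancing moments: T × 2.76 × 0.3469 = 453.9, giving T = 453.9 / 0.9574 = 474 N.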